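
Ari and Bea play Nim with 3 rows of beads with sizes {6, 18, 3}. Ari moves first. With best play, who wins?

Ari wins

Compute the nim-sum pairwise:
6 ^ 18 = 20
20 ^ 3 = 23
The nim-sum is 23 ≠ 0, so this is an N-position: the player to move can win; Ari has a winning move.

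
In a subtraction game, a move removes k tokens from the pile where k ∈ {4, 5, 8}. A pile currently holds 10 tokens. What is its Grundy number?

2

Build the Grundy sequence with g(k) = mex{g(k−s) : s ∈ {4, 5, 8}, s ≤ k}:
g(0) = mex{} = 0
g(1) = mex{} = 0
g(2) = mex{} = 0
g(3) = mex{} = 0
g(4) = mex{0} = 1
g(5) = mex{0} = 1
g(6) = mex{0} = 1
g(7) = mex{0} = 1
g(8) = mex{0,1} = 2
g(9) = mex{0,1} = 2
g(10) = mex{0,1} = 2
So g(10) = 2.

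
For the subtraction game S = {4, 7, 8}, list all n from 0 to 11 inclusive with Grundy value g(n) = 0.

0, 1, 2, 3

Build the Grundy sequence with g(k) = mex{g(k−s) : s ∈ {4, 7, 8}, s ≤ k}:
k:     0  1  2  3  4  5  6  7  8  9 10 11
g(k):  0  0  0  0  1  1  1  1  2  2  2  2
The P-positions (g = 0) in 0..11 are 0, 1, 2, 3.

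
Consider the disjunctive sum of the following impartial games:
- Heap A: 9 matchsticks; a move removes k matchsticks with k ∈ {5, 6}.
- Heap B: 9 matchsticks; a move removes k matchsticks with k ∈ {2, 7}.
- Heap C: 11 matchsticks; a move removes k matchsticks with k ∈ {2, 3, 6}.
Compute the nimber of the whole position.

0

For heap A, compute g(0), g(1), … with moves {5, 6}:
k:     0  1  2  3  4  5  6  7  8  9
g(k):  0  0  0  0  0  1  1  1  1  1
So g(9) = 1.
Build the Grundy sequence for heap B with g(k) = mex{g(k−s) : s ∈ {2, 7}, s ≤ k}:
g(0) = mex{} = 0
g(1) = mex{} = 0
g(2) = mex{0} = 1
g(3) = mex{0} = 1
g(4) = mex{1} = 0
g(5) = mex{1} = 0
g(6) = mex{0} = 1
g(7) = mex{0} = 1
g(8) = mex{0,1} = 2
g(9) = mex{1} = 0
So g(9) = 0.
For heap C, compute g(0), g(1), … with moves {2, 3, 6}:
g(0) = mex{} = 0
g(1) = mex{} = 0
g(2) = mex{0} = 1
g(3) = mex{0} = 1
g(4) = mex{0,1} = 2
g(5) = mex{1} = 0
g(6) = mex{0,1,2} = 3
g(7) = mex{0,2} = 1
g(8) = mex{0,1,3} = 2
g(9) = mex{1,3} = 0
g(10) = mex{1,2} = 0
g(11) = mex{0,2} = 1
So g(11) = 1.
The value of a disjunctive sum is the nim-sum of the parts.
Combined value = 1 ⊕ 0 ⊕ 1 = 0.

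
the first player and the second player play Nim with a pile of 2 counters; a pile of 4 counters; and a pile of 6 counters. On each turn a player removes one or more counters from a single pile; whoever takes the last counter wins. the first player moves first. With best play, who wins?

the second player wins

Nim-sum: 2 ^ 4 ^ 6 = 0.
The nim-sum is 0, so this is a P-position: the player to move is in a losing position under optimal play; the first player is about to move from it and so loses — the second player wins.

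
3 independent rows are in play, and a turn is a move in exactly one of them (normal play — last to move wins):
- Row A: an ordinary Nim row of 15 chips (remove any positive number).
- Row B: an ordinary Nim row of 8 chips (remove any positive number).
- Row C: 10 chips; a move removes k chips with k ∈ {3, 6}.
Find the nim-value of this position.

7

Row A is a plain Nim row of size 15, so its Grundy value is 15.
Row B is a plain Nim row of size 8, so its Grundy value is 8.
Grundy values for row C (subtraction set {3, 6}):
k:     0  1  2  3  4  5  6  7  8  9 10
g(k):  0  0  0  1  1  1  2  2  2  0  0
So g(10) = 0.
By the Sprague-Grundy theorem, the Grundy value of a sum of independent games is the XOR of the component values.
Combined value = 15 ⊕ 8 ⊕ 0 = 7.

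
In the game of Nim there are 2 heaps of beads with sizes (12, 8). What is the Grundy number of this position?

4

Nim-sum: 12 XOR 8 = 4.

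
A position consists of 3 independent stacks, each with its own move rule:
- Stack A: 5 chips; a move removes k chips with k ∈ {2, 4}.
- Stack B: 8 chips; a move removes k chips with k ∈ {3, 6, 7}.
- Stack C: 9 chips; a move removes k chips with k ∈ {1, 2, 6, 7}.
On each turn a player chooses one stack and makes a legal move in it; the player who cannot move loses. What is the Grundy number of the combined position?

1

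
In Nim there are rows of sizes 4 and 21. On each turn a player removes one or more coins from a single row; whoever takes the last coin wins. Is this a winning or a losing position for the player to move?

In binary:
  00100  (4)
  10101  (21)
  -----
  10001  (17)
The nim-sum is 17 ≠ 0, so this is an N-position: the player to move can win.

Winning position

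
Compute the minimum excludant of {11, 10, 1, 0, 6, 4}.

The values 0, 1 are all present; 2 is the first non-negative integer missing from the set.

2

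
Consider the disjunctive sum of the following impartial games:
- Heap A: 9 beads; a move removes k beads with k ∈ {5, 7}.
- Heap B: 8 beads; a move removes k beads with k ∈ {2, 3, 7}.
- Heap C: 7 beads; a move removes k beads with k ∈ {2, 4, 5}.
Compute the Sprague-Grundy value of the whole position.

Grundy values for heap A (subtraction set {5, 7}):
g(0) = mex{} = 0
g(1) = mex{} = 0
g(2) = mex{} = 0
g(3) = mex{} = 0
g(4) = mex{} = 0
g(5) = mex{0} = 1
g(6) = mex{0} = 1
g(7) = mex{0} = 1
g(8) = mex{0} = 1
g(9) = mex{0} = 1
So g(9) = 1.
Grundy values for heap B (subtraction set {2, 3, 7}):
g(0) = mex{} = 0
g(1) = mex{} = 0
g(2) = mex{0} = 1
g(3) = mex{0} = 1
g(4) = mex{0,1} = 2
g(5) = mex{1} = 0
g(6) = mex{1,2} = 0
g(7) = mex{0,2} = 1
g(8) = mex{0} = 1
So g(8) = 1.
Build the Grundy sequence for heap C with g(k) = mex{g(k−s) : s ∈ {2, 4, 5}, s ≤ k}:
g(0) = mex{} = 0
g(1) = mex{} = 0
g(2) = mex{0} = 1
g(3) = mex{0} = 1
g(4) = mex{0,1} = 2
g(5) = mex{0,1} = 2
g(6) = mex{0,1,2} = 3
g(7) = mex{1,2} = 0
So g(7) = 0.
By the Sprague-Grundy theorem, the Grundy value of a sum of independent games is the XOR of the component values.
Combined value = 1 XOR 1 XOR 0 = 0.

0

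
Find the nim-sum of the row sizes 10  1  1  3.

Compute the nim-sum pairwise:
10 XOR 1 = 11
11 XOR 1 = 10
10 XOR 3 = 9

9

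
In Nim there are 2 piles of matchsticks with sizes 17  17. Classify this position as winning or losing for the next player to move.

Losing position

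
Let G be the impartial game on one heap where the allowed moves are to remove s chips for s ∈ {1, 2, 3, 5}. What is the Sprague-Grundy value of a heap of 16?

Build the Grundy sequence with g(k) = mex{g(k−s) : s ∈ {1, 2, 3, 5}, s ≤ k}:
k:     0  1  2  3  4  5  6  7  8  9 10 11 12 13 14 15 16
g(k):  0  1  2  3  0  1  2  3  0  1  2  3  0  1  2  3  0
So g(16) = 0.

0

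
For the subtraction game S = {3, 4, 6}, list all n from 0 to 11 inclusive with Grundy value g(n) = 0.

Build the Grundy sequence with g(k) = mex{g(k−s) : s ∈ {3, 4, 6}, s ≤ k}:
k:     0  1  2  3  4  5  6  7  8  9 10 11
g(k):  0  0  0  1  1  1  2  2  2  0  0  0
The P-positions (g = 0) in 0..11 are 0, 1, 2, 9, 10, 11.

0, 1, 2, 9, 10, 11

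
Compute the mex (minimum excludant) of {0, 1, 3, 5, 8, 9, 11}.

The values 0, 1 are all present; 2 is the first non-negative integer missing from the set.

2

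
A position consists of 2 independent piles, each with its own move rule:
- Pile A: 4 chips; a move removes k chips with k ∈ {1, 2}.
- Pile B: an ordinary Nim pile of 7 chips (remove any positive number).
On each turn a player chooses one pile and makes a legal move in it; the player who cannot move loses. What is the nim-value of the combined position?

6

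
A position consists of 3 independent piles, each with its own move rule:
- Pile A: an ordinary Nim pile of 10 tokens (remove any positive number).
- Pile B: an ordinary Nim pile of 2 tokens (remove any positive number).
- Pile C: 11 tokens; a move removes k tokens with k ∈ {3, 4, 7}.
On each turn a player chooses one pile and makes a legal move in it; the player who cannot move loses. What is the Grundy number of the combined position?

8

Pile A is a plain Nim pile of size 10, so its Grundy value is 10.
Pile B is a plain Nim pile of size 2, so its Grundy value is 2.
Grundy values for pile C (subtraction set {3, 4, 7}):
g(0) = mex{} = 0
g(1) = mex{} = 0
g(2) = mex{} = 0
g(3) = mex{0} = 1
g(4) = mex{0} = 1
g(5) = mex{0} = 1
g(6) = mex{0,1} = 2
g(7) = mex{0,1} = 2
g(8) = mex{0,1} = 2
g(9) = mex{0,1,2} = 3
g(10) = mex{1,2} = 0
g(11) = mex{1,2} = 0
So g(11) = 0.
By the Sprague-Grundy theorem, the Grundy value of a sum of independent games is the XOR of the component values.
Combined value = 10 ⊕ 2 ⊕ 0 = 8.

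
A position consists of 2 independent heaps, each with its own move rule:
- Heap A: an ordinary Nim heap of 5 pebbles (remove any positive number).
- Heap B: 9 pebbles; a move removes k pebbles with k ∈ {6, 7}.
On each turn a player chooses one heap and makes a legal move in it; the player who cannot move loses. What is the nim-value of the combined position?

4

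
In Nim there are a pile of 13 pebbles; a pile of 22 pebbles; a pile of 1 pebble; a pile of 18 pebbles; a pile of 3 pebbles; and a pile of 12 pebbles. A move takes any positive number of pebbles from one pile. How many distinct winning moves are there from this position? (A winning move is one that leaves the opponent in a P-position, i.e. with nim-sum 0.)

3

Write each in binary and XOR column by column:
  01101  (13)
  10110  (22)
  00001  (1)
  10010  (18)
  00011  (3)
  01100  (12)
  -----
  00111  (7)
The overall nim-sum is X = 7. A pile of size p has a winning move iff p XOR X < p (reduce it to p XOR X).
  13: 13 XOR 7 = 10 < 13 — winning move (to 10).
  22: 22 XOR 7 = 17 < 22 — winning move (to 17).
  1: 1 XOR 7 = 6 ≥ 1 — no move.
  18: 18 XOR 7 = 21 ≥ 18 — no move.
  3: 3 XOR 7 = 4 ≥ 3 — no move.
  12: 12 XOR 7 = 11 < 12 — winning move (to 11).
That gives 3 winning moves.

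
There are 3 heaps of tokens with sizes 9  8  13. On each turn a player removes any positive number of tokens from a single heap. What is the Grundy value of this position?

In binary:
  1001  (9)
  1000  (8)
  1101  (13)
  ----
  1100  (12)

12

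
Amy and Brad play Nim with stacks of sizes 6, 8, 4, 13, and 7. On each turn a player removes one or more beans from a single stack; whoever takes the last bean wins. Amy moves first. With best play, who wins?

Nim-sum: 6 ^ 8 ^ 4 ^ 13 ^ 7 = 0.
The nim-sum is 0, so this is a P-position: the player to move is in a losing position under optimal play; Amy is about to move from it and so loses — Brad wins.

Brad wins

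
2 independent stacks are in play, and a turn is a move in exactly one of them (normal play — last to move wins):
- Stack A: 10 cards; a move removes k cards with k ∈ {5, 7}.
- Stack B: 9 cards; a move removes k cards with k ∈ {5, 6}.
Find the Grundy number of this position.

Grundy values for stack A (subtraction set {5, 7}):
k:     0  1  2  3  4  5  6  7  8  9 10
g(k):  0  0  0  0  0  1  1  1  1  1  2
So g(10) = 2.
For stack B, compute g(0), g(1), … with moves {5, 6}:
k:     0  1  2  3  4  5  6  7  8  9
g(k):  0  0  0  0  0  1  1  1  1  1
So g(9) = 1.
By the Sprague-Grundy theorem, the Grundy value of a sum of independent games is the XOR of the component values.
Combined value = 2 ⊕ 1 = 3.

3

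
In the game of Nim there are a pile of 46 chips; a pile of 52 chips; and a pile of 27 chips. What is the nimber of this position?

1

In binary:
  101110  (46)
  110100  (52)
  011011  (27)
  ------
  000001  (1)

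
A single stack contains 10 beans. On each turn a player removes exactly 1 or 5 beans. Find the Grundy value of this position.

0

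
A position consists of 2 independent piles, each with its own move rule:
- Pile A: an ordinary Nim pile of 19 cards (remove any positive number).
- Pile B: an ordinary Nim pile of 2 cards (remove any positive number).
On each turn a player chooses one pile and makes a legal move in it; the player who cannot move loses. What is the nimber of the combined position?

Pile A is a plain Nim pile of size 19, so its Grundy value is 19.
Pile B is a plain Nim pile of size 2, so its Grundy value is 2.
By the Sprague-Grundy theorem, the Grundy value of a sum of independent games is the XOR of the component values.
Combined value = 19 ⊕ 2 = 17.

17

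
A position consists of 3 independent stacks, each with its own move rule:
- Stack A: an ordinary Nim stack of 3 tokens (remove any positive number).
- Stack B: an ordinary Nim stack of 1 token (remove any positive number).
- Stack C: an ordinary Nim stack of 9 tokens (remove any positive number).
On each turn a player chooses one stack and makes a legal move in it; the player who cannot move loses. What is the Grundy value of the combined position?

11

Stack A is a plain Nim stack of size 3, so its Grundy value is 3.
Stack B is a plain Nim stack of size 1, so its Grundy value is 1.
Stack C is a plain Nim stack of size 9, so its Grundy value is 9.
By the Sprague-Grundy theorem, the Grundy value of a sum of independent games is the XOR of the component values.
Combined value = 3 ⊕ 1 ⊕ 9 = 11.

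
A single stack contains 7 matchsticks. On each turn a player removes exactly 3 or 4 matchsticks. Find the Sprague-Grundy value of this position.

0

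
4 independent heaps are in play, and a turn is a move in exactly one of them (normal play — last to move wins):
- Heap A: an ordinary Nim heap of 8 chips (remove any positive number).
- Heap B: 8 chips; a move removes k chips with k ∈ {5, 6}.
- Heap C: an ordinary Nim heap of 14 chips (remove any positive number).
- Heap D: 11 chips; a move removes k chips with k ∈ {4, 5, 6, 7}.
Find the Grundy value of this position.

Heap A is a plain Nim heap of size 8, so its Grundy value is 8.
Grundy values for heap B (subtraction set {5, 6}):
k:     0  1  2  3  4  5  6  7  8
g(k):  0  0  0  0  0  1  1  1  1
So g(8) = 1.
Heap C is a plain Nim heap of size 14, so its Grundy value is 14.
Build the Grundy sequence for heap D with g(k) = mex{g(k−s) : s ∈ {4, 5, 6, 7}, s ≤ k}:
k:     0  1  2  3  4  5  6  7  8  9 10 11
g(k):  0  0  0  0  1  1  1  1  2  2  2  0
So g(11) = 0.
By the Sprague-Grundy theorem, the Grundy value of a sum of independent games is the XOR of the component values.
Combined value = 8 XOR 1 XOR 14 XOR 0 = 7.

7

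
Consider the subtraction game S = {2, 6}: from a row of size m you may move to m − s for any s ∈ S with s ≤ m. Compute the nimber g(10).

Grundy values for subtraction set {2, 6}:
k:     0  1  2  3  4  5  6  7  8  9 10
g(k):  0  0  1  1  0  0  1  1  0  0  1
So g(10) = 1.

1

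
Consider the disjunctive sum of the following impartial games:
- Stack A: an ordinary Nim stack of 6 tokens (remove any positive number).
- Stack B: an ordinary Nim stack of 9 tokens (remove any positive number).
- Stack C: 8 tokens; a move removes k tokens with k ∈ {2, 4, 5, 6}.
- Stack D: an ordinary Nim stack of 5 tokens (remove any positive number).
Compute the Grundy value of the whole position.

10

Stack A is a plain Nim stack of size 6, so its Grundy value is 6.
Stack B is a plain Nim stack of size 9, so its Grundy value is 9.
For stack C, compute g(0), g(1), … with moves {2, 4, 5, 6}:
k:     0  1  2  3  4  5  6  7  8
g(k):  0  0  1  1  2  2  3  3  0
So g(8) = 0.
Stack D is a plain Nim stack of size 5, so its Grundy value is 5.
By the Sprague-Grundy theorem, the Grundy value of a sum of independent games is the XOR of the component values.
Combined value = 6 XOR 9 XOR 0 XOR 5 = 10.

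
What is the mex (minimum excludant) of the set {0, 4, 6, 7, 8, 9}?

1

0 is in the set but 1 is not, so the mex is 1.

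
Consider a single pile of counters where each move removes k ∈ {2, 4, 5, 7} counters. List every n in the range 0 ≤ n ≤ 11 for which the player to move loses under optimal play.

0, 1, 9, 10

Grundy values for subtraction set {2, 4, 5, 7}:
g(0) = mex{} = 0
g(1) = mex{} = 0
g(2) = mex{0} = 1
g(3) = mex{0} = 1
g(4) = mex{0,1} = 2
g(5) = mex{0,1} = 2
g(6) = mex{0,1,2} = 3
g(7) = mex{0,1,2} = 3
g(8) = mex{0,1,2,3} = 4
g(9) = mex{1,2,3} = 0
g(10) = mex{1,2,3,4} = 0
g(11) = mex{0,2,3} = 1
The P-positions (g = 0) in 0..11 are 0, 1, 9, 10.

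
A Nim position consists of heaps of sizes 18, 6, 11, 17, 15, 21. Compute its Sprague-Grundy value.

20

Write each in binary and XOR column by column:
  10010  (18)
  00110  (6)
  01011  (11)
  10001  (17)
  01111  (15)
  10101  (21)
  -----
  10100  (20)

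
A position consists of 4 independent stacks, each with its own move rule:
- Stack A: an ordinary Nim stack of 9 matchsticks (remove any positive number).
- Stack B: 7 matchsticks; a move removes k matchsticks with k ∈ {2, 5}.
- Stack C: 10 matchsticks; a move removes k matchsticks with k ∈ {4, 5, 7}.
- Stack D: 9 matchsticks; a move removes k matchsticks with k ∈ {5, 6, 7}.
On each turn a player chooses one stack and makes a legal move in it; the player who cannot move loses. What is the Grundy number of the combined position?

10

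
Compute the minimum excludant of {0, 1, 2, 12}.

The values 0, 1, 2 are all present; 3 is the first non-negative integer missing from the set.

3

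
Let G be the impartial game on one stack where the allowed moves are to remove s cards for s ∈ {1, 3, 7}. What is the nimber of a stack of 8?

0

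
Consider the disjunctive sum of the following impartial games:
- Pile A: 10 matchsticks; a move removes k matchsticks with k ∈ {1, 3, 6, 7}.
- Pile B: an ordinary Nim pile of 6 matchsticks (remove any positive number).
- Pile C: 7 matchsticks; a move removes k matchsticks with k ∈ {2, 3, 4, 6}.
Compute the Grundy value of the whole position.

Build the Grundy sequence for pile A with g(k) = mex{g(k−s) : s ∈ {1, 3, 6, 7}, s ≤ k}:
k:     0  1  2  3  4  5  6  7  8  9 10
g(k):  0  1  0  1  0  1  2  3  2  3  2
So g(10) = 2.
Pile B is a plain Nim pile of size 6, so its Grundy value is 6.
Build the Grundy sequence for pile C with g(k) = mex{g(k−s) : s ∈ {2, 3, 4, 6}, s ≤ k}:
k:     0  1  2  3  4  5  6  7
g(k):  0  0  1  1  2  2  3  3
So g(7) = 3.
The value of a disjunctive sum is the nim-sum of the parts.
Combined value = 2 XOR 6 XOR 3 = 7.

7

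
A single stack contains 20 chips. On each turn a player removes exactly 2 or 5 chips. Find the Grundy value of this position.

Compute g(0), g(1), … for moves {2, 5}:
k:     0  1  2  3  4  5  6  7  8  9 10 11 12 13 14 15 16 17 18 19 20
g(k):  0  0  1  1  0  2  1  0  0  1  1  0  2  1  0  0  1  1  0  2  1
So g(20) = 1.

1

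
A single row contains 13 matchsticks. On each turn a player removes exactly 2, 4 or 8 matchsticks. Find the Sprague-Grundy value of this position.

Build the Grundy sequence with g(k) = mex{g(k−s) : s ∈ {2, 4, 8}, s ≤ k}:
k:     0  1  2  3  4  5  6  7  8  9 10 11 12 13
g(k):  0  0  1  1  2  2  0  0  1  1  2  2  0  0
So g(13) = 0.

0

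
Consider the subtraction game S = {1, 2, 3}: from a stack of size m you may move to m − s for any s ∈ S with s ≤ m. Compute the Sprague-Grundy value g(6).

2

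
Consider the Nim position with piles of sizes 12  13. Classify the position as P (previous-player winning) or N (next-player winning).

Compute the nim-sum pairwise:
12 ⊕ 13 = 1
The nim-sum is 1 ≠ 0, so this is an N-position: the player to move can win.

N-position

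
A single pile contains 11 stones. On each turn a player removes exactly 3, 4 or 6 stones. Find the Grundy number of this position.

Build the Grundy sequence with g(k) = mex{g(k−s) : s ∈ {3, 4, 6}, s ≤ k}:
k:     0  1  2  3  4  5  6  7  8  9 10 11
g(k):  0  0  0  1  1  1  2  2  2  0  0  0
So g(11) = 0.

0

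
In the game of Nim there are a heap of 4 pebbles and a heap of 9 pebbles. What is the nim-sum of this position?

13

Compute the nim-sum pairwise:
4 ^ 9 = 13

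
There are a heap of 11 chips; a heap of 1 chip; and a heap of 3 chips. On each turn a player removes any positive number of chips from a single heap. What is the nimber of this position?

Nim-sum: 11 XOR 1 XOR 3 = 9.

9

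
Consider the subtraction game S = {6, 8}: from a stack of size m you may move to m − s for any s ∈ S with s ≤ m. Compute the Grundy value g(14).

0

Compute g(0), g(1), … for moves {6, 8}:
g(0) = mex{} = 0
g(1) = mex{} = 0
g(2) = mex{} = 0
g(3) = mex{} = 0
g(4) = mex{} = 0
g(5) = mex{} = 0
g(6) = mex{0} = 1
g(7) = mex{0} = 1
g(8) = mex{0} = 1
g(9) = mex{0} = 1
g(10) = mex{0} = 1
g(11) = mex{0} = 1
g(12) = mex{0,1} = 2
g(13) = mex{0,1} = 2
g(14) = mex{1} = 0
So g(14) = 0.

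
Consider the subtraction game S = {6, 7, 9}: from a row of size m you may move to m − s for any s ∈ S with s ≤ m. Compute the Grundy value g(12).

Grundy values for subtraction set {6, 7, 9}:
g(0) = mex{} = 0
g(1) = mex{} = 0
g(2) = mex{} = 0
g(3) = mex{} = 0
g(4) = mex{} = 0
g(5) = mex{} = 0
g(6) = mex{0} = 1
g(7) = mex{0} = 1
g(8) = mex{0} = 1
g(9) = mex{0} = 1
g(10) = mex{0} = 1
g(11) = mex{0} = 1
g(12) = mex{0,1} = 2
So g(12) = 2.

2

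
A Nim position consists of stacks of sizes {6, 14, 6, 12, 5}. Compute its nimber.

Nim-sum: 6 ⊕ 14 ⊕ 6 ⊕ 12 ⊕ 5 = 7.

7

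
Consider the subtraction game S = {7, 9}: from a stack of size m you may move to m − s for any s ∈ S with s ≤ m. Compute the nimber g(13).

1

Grundy values for subtraction set {7, 9}:
k:     0  1  2  3  4  5  6  7  8  9 10 11 12 13
g(k):  0  0  0  0  0  0  0  1  1  1  1  1  1  1
So g(13) = 1.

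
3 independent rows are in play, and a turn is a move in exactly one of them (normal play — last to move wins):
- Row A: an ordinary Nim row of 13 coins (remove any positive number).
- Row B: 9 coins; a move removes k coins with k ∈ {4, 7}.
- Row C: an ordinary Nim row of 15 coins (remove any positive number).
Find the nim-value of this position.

Row A is a plain Nim row of size 13, so its Grundy value is 13.
Build the Grundy sequence for row B with g(k) = mex{g(k−s) : s ∈ {4, 7}, s ≤ k}:
k:     0  1  2  3  4  5  6  7  8  9
g(k):  0  0  0  0  1  1  1  1  2  2
So g(9) = 2.
Row C is a plain Nim row of size 15, so its Grundy value is 15.
By the Sprague-Grundy theorem, the Grundy value of a sum of independent games is the XOR of the component values.
Combined value = 13 ⊕ 2 ⊕ 15 = 0.

0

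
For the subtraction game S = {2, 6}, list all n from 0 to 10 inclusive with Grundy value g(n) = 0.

0, 1, 4, 5, 8, 9

Compute g(0), g(1), … for moves {2, 6}:
k:     0  1  2  3  4  5  6  7  8  9 10
g(k):  0  0  1  1  0  0  1  1  0  0  1
The P-positions (g = 0) in 0..10 are 0, 1, 4, 5, 8, 9.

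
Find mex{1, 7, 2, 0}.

The values 0, 1, 2 are all present; 3 is the first non-negative integer missing from the set.

3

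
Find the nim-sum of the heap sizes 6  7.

1

Compute the nim-sum pairwise:
6 ⊕ 7 = 1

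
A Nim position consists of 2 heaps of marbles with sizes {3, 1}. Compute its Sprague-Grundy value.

2

Nim-sum: 3 ^ 1 = 2.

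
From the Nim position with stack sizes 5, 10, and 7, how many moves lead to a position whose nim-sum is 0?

1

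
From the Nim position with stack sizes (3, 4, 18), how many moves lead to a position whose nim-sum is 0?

Nim-sum: 3 ⊕ 4 ⊕ 18 = 21.
The overall nim-sum is X = 21. A stack of size p has a winning move iff p XOR X < p (reduce it to p XOR X).
  3: 3 XOR 21 = 22 ≥ 3 — no move.
  4: 4 XOR 21 = 17 ≥ 4 — no move.
  18: 18 XOR 21 = 7 < 18 — winning move (to 7).
That gives 1 winning move.

1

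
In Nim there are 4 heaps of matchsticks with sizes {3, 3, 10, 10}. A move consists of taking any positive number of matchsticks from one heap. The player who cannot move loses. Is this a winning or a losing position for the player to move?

Losing position

Nim-sum: 3 ⊕ 3 ⊕ 10 ⊕ 10 = 0.
The nim-sum is 0, so this is a P-position: the player to move is in a losing position under optimal play.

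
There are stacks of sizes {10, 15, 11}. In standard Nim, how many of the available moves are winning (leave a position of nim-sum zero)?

Nim-sum: 10 ⊕ 15 ⊕ 11 = 14.
The overall nim-sum is X = 14. A stack of size p has a winning move iff p XOR X < p (reduce it to p XOR X).
  10: 10 XOR 14 = 4 < 10 — winning move (to 4).
  15: 15 XOR 14 = 1 < 15 — winning move (to 1).
  11: 11 XOR 14 = 5 < 11 — winning move (to 5).
That gives 3 winning moves.

3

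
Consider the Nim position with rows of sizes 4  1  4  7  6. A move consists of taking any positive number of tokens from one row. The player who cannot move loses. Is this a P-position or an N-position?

P-position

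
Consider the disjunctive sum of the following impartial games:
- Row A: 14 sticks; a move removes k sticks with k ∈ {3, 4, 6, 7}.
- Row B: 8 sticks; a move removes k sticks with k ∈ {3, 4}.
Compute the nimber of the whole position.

1

For row A, compute g(0), g(1), … with moves {3, 4, 6, 7}:
k:     0  1  2  3  4  5  6  7  8  9 10 11 12 13 14
g(k):  0  0  0  1  1  1  2  2  2  3  0  0  0  1  1
So g(14) = 1.
For row B, compute g(0), g(1), … with moves {3, 4}:
g(0) = mex{} = 0
g(1) = mex{} = 0
g(2) = mex{} = 0
g(3) = mex{0} = 1
g(4) = mex{0} = 1
g(5) = mex{0} = 1
g(6) = mex{0,1} = 2
g(7) = mex{1} = 0
g(8) = mex{1} = 0
So g(8) = 0.
The value of a disjunctive sum is the nim-sum of the parts.
Combined value = 1 XOR 0 = 1.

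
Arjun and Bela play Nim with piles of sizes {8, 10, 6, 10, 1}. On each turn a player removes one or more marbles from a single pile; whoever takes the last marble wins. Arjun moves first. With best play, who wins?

Arjun wins

Compute the nim-sum pairwise:
8 ⊕ 10 = 2
2 ⊕ 6 = 4
4 ⊕ 10 = 14
14 ⊕ 1 = 15
The nim-sum is 15 ≠ 0, so this is an N-position: the player to move can win; Arjun has a winning move.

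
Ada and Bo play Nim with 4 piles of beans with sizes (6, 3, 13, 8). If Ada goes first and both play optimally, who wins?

Bo wins

Nim-sum: 6 XOR 3 XOR 13 XOR 8 = 0.
The nim-sum is 0, so this is a P-position: the player to move is in a losing position under optimal play; Ada is about to move from it and so loses — Bo wins.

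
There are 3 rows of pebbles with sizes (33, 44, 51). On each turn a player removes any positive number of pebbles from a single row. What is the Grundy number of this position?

62

Nim-sum: 33 ^ 44 ^ 51 = 62.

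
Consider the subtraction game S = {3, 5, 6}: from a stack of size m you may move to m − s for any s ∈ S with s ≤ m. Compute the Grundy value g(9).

Build the Grundy sequence with g(k) = mex{g(k−s) : s ∈ {3, 5, 6}, s ≤ k}:
g(0) = mex{} = 0
g(1) = mex{} = 0
g(2) = mex{} = 0
g(3) = mex{0} = 1
g(4) = mex{0} = 1
g(5) = mex{0} = 1
g(6) = mex{0,1} = 2
g(7) = mex{0,1} = 2
g(8) = mex{0,1} = 2
g(9) = mex{1,2} = 0
So g(9) = 0.

0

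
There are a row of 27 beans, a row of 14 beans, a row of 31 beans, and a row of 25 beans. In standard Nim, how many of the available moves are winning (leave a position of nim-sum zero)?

3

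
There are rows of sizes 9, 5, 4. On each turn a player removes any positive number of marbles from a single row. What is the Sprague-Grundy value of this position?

Bitwise XOR of the heap sizes:
  1001  (9)
  0101  (5)
  0100  (4)
  ----
  1000  (8)

8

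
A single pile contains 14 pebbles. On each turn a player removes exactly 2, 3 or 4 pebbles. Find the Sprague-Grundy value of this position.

1

Build the Grundy sequence with g(k) = mex{g(k−s) : s ∈ {2, 3, 4}, s ≤ k}:
g(0) = mex{} = 0
g(1) = mex{} = 0
g(2) = mex{0} = 1
g(3) = mex{0} = 1
g(4) = mex{0,1} = 2
g(5) = mex{0,1} = 2
g(6) = mex{1,2} = 0
g(7) = mex{1,2} = 0
g(8) = mex{0,2} = 1
g(9) = mex{0,2} = 1
g(10) = mex{0,1} = 2
g(11) = mex{0,1} = 2
g(12) = mex{1,2} = 0
g(13) = mex{1,2} = 0
g(14) = mex{0,2} = 1
So g(14) = 1.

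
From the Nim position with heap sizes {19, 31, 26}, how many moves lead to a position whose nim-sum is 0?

3

Compute the nim-sum pairwise:
19 ^ 31 = 12
12 ^ 26 = 22
The overall nim-sum is X = 22. A heap of size p has a winning move iff p XOR X < p (reduce it to p XOR X).
  19: 19 XOR 22 = 5 < 19 — winning move (to 5).
  31: 31 XOR 22 = 9 < 31 — winning move (to 9).
  26: 26 XOR 22 = 12 < 26 — winning move (to 12).
That gives 3 winning moves.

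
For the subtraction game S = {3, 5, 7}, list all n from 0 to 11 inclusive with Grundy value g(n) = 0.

0, 1, 2, 10, 11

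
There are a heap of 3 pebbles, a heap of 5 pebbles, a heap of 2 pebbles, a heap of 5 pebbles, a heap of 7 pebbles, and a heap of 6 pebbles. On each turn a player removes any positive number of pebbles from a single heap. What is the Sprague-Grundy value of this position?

0

Write each in binary and XOR column by column:
  011  (3)
  101  (5)
  010  (2)
  101  (5)
  111  (7)
  110  (6)
  ---
  000  (0)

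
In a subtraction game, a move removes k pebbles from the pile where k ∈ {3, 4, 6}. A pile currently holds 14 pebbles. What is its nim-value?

1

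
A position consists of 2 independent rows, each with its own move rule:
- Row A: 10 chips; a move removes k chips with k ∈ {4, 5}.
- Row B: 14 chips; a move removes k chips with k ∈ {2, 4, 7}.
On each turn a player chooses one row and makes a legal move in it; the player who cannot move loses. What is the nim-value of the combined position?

Build the Grundy sequence for row A with g(k) = mex{g(k−s) : s ∈ {4, 5}, s ≤ k}:
g(0) = mex{} = 0
g(1) = mex{} = 0
g(2) = mex{} = 0
g(3) = mex{} = 0
g(4) = mex{0} = 1
g(5) = mex{0} = 1
g(6) = mex{0} = 1
g(7) = mex{0} = 1
g(8) = mex{0,1} = 2
g(9) = mex{1} = 0
g(10) = mex{1} = 0
So g(10) = 0.
Grundy values for row B (subtraction set {2, 4, 7}):
k:     0  1  2  3  4  5  6  7  8  9 10 11 12 13 14
g(k):  0  0  1  1  2  2  0  3  1  0  2  1  0  2  1
So g(14) = 1.
The value of a disjunctive sum is the nim-sum of the parts.
Combined value = 0 ⊕ 1 = 1.

1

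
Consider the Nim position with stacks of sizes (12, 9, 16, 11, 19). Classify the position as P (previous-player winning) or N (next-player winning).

N-position

Nim-sum: 12 ^ 9 ^ 16 ^ 11 ^ 19 = 13.
The nim-sum is 13 ≠ 0, so this is an N-position: the player to move can win.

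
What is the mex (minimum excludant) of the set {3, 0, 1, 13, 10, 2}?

4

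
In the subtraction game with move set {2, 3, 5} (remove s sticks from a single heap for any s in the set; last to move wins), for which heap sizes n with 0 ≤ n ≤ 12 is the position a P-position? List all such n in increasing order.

0, 1, 7, 8

Compute g(0), g(1), … for moves {2, 3, 5}:
k:     0  1  2  3  4  5  6  7  8  9 10 11 12
g(k):  0  0  1  1  2  2  3  0  0  1  1  2  2
The P-positions (g = 0) in 0..12 are 0, 1, 7, 8.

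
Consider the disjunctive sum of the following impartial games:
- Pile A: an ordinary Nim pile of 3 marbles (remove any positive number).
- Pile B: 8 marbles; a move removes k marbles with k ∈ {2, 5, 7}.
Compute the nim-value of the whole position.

Pile A is a plain Nim pile of size 3, so its Grundy value is 3.
Grundy values for pile B (subtraction set {2, 5, 7}):
k:     0  1  2  3  4  5  6  7  8
g(k):  0  0  1  1  0  2  1  3  2
So g(8) = 2.
The value of a disjunctive sum is the nim-sum of the parts.
Combined value = 3 ⊕ 2 = 1.

1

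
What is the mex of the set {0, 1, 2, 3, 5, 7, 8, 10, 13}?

The values 0, 1, 2, 3 are all present; 4 is the first non-negative integer missing from the set.

4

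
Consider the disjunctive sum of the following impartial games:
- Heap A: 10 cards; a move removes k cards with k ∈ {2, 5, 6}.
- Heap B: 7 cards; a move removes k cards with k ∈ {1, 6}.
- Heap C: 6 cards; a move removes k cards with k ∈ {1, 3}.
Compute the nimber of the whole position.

1

Grundy values for heap A (subtraction set {2, 5, 6}):
k:     0  1  2  3  4  5  6  7  8  9 10
g(k):  0  0  1  1  0  2  1  3  0  2  1
So g(10) = 1.
Grundy values for heap B (subtraction set {1, 6}):
k:     0  1  2  3  4  5  6  7
g(k):  0  1  0  1  0  1  2  0
So g(7) = 0.
Build the Grundy sequence for heap C with g(k) = mex{g(k−s) : s ∈ {1, 3}, s ≤ k}:
k:     0  1  2  3  4  5  6
g(k):  0  1  0  1  0  1  0
So g(6) = 0.
The value of a disjunctive sum is the nim-sum of the parts.
Combined value = 1 ⊕ 0 ⊕ 0 = 1.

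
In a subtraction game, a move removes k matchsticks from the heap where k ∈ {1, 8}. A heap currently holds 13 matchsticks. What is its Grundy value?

0

Grundy values for subtraction set {1, 8}:
g(0) = mex{} = 0
g(1) = mex{0} = 1
g(2) = mex{1} = 0
g(3) = mex{0} = 1
g(4) = mex{1} = 0
g(5) = mex{0} = 1
g(6) = mex{1} = 0
g(7) = mex{0} = 1
g(8) = mex{0,1} = 2
g(9) = mex{1,2} = 0
g(10) = mex{0} = 1
g(11) = mex{1} = 0
g(12) = mex{0} = 1
g(13) = mex{1} = 0
So g(13) = 0.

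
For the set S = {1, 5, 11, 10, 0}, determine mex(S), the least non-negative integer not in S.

The values 0, 1 are all present; 2 is the first non-negative integer missing from the set.

2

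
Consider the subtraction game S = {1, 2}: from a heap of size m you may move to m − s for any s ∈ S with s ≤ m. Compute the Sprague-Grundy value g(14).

2

Build the Grundy sequence with g(k) = mex{g(k−s) : s ∈ {1, 2}, s ≤ k}:
g(0) = mex{} = 0
g(1) = mex{0} = 1
g(2) = mex{0,1} = 2
g(3) = mex{1,2} = 0
g(4) = mex{0,2} = 1
g(5) = mex{0,1} = 2
g(6) = mex{1,2} = 0
g(7) = mex{0,2} = 1
g(8) = mex{0,1} = 2
g(9) = mex{1,2} = 0
g(10) = mex{0,2} = 1
g(11) = mex{0,1} = 2
g(12) = mex{1,2} = 0
g(13) = mex{0,2} = 1
g(14) = mex{0,1} = 2
So g(14) = 2.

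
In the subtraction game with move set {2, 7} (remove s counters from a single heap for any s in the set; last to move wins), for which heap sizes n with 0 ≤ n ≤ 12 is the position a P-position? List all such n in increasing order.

Grundy values for subtraction set {2, 7}:
g(0) = mex{} = 0
g(1) = mex{} = 0
g(2) = mex{0} = 1
g(3) = mex{0} = 1
g(4) = mex{1} = 0
g(5) = mex{1} = 0
g(6) = mex{0} = 1
g(7) = mex{0} = 1
g(8) = mex{0,1} = 2
g(9) = mex{1} = 0
g(10) = mex{1,2} = 0
g(11) = mex{0} = 1
g(12) = mex{0} = 1
The P-positions (g = 0) in 0..12 are 0, 1, 4, 5, 9, 10.

0, 1, 4, 5, 9, 10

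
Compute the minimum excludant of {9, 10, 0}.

0 is in the set but 1 is not, so the mex is 1.

1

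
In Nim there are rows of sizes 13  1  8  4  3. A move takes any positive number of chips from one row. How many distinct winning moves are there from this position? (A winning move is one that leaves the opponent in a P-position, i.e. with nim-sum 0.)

1

Nim-sum: 13 ^ 1 ^ 8 ^ 4 ^ 3 = 3.
The overall nim-sum is X = 3. A row of size p has a winning move iff p XOR X < p (reduce it to p XOR X).
  13: 13 XOR 3 = 14 ≥ 13 — no move.
  1: 1 XOR 3 = 2 ≥ 1 — no move.
  8: 8 XOR 3 = 11 ≥ 8 — no move.
  4: 4 XOR 3 = 7 ≥ 4 — no move.
  3: 3 XOR 3 = 0 < 3 — winning move (to 0).
That gives 1 winning move.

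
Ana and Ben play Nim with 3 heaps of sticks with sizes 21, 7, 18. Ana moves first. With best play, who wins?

Nim-sum: 21 ^ 7 ^ 18 = 0.
The nim-sum is 0, so this is a P-position: the player to move is in a losing position under optimal play; Ana is about to move from it and so loses — Ben wins.

Ben wins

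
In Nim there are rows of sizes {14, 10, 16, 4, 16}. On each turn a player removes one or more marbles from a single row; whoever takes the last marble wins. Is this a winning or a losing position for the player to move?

Losing position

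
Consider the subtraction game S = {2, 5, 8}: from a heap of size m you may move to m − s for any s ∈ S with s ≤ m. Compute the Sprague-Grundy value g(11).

0

Grundy values for subtraction set {2, 5, 8}:
g(0) = mex{} = 0
g(1) = mex{} = 0
g(2) = mex{0} = 1
g(3) = mex{0} = 1
g(4) = mex{1} = 0
g(5) = mex{0,1} = 2
g(6) = mex{0} = 1
g(7) = mex{1,2} = 0
g(8) = mex{0,1} = 2
g(9) = mex{0} = 1
g(10) = mex{1,2} = 0
g(11) = mex{1} = 0
So g(11) = 0.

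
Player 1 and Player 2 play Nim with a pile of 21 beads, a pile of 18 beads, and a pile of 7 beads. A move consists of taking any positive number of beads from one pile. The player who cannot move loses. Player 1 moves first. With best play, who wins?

Nim-sum: 21 ⊕ 18 ⊕ 7 = 0.
The nim-sum is 0, so this is a P-position: the player to move is in a losing position under optimal play; Player 1 is about to move from it and so loses — Player 2 wins.

Player 2 wins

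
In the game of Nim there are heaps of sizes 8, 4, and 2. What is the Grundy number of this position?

Write each in binary and XOR column by column:
  1000  (8)
  0100  (4)
  0010  (2)
  ----
  1110  (14)

14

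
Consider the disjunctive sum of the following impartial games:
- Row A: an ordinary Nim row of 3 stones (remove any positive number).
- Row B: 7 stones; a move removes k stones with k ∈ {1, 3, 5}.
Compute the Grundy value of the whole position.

Row A is a plain Nim row of size 3, so its Grundy value is 3.
For row B, compute g(0), g(1), … with moves {1, 3, 5}:
k:     0  1  2  3  4  5  6  7
g(k):  0  1  0  1  0  1  0  1
So g(7) = 1.
By the Sprague-Grundy theorem, the Grundy value of a sum of independent games is the XOR of the component values.
Combined value = 3 ⊕ 1 = 2.

2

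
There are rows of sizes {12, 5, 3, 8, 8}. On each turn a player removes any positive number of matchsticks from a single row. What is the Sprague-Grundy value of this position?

10

In binary:
  1100  (12)
  0101  (5)
  0011  (3)
  1000  (8)
  1000  (8)
  ----
  1010  (10)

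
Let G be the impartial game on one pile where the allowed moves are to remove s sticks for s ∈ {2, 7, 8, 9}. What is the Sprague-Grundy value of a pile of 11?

3

Build the Grundy sequence with g(k) = mex{g(k−s) : s ∈ {2, 7, 8, 9}, s ≤ k}:
k:     0  1  2  3  4  5  6  7  8  9 10 11
g(k):  0  0  1  1  0  0  1  1  2  2  3  3
So g(11) = 3.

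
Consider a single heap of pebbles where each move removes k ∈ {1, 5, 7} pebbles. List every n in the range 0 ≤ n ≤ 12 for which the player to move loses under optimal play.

0, 2, 4, 6, 8, 10, 12

Compute g(0), g(1), … for moves {1, 5, 7}:
g(0) = mex{} = 0
g(1) = mex{0} = 1
g(2) = mex{1} = 0
g(3) = mex{0} = 1
g(4) = mex{1} = 0
g(5) = mex{0} = 1
g(6) = mex{1} = 0
g(7) = mex{0} = 1
g(8) = mex{1} = 0
g(9) = mex{0} = 1
g(10) = mex{1} = 0
g(11) = mex{0} = 1
g(12) = mex{1} = 0
The P-positions (g = 0) in 0..12 are 0, 2, 4, 6, 8, 10, 12.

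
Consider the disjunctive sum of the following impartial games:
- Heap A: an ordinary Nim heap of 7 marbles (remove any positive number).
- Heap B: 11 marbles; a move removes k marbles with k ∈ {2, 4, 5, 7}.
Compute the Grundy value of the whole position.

Heap A is a plain Nim heap of size 7, so its Grundy value is 7.
Build the Grundy sequence for heap B with g(k) = mex{g(k−s) : s ∈ {2, 4, 5, 7}, s ≤ k}:
g(0) = mex{} = 0
g(1) = mex{} = 0
g(2) = mex{0} = 1
g(3) = mex{0} = 1
g(4) = mex{0,1} = 2
g(5) = mex{0,1} = 2
g(6) = mex{0,1,2} = 3
g(7) = mex{0,1,2} = 3
g(8) = mex{0,1,2,3} = 4
g(9) = mex{1,2,3} = 0
g(10) = mex{1,2,3,4} = 0
g(11) = mex{0,2,3} = 1
So g(11) = 1.
The value of a disjunctive sum is the nim-sum of the parts.
Combined value = 7 XOR 1 = 6.

6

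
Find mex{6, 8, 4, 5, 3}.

0 is not in the set, so the mex is 0.

0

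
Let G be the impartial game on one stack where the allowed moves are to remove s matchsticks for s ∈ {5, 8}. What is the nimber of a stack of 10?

Build the Grundy sequence with g(k) = mex{g(k−s) : s ∈ {5, 8}, s ≤ k}:
g(0) = mex{} = 0
g(1) = mex{} = 0
g(2) = mex{} = 0
g(3) = mex{} = 0
g(4) = mex{} = 0
g(5) = mex{0} = 1
g(6) = mex{0} = 1
g(7) = mex{0} = 1
g(8) = mex{0} = 1
g(9) = mex{0} = 1
g(10) = mex{0,1} = 2
So g(10) = 2.

2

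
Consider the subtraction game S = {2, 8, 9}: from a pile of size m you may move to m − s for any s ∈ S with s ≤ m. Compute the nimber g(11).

0

Grundy values for subtraction set {2, 8, 9}:
g(0) = mex{} = 0
g(1) = mex{} = 0
g(2) = mex{0} = 1
g(3) = mex{0} = 1
g(4) = mex{1} = 0
g(5) = mex{1} = 0
g(6) = mex{0} = 1
g(7) = mex{0} = 1
g(8) = mex{0,1} = 2
g(9) = mex{0,1} = 2
g(10) = mex{0,1,2} = 3
g(11) = mex{1,2} = 0
So g(11) = 0.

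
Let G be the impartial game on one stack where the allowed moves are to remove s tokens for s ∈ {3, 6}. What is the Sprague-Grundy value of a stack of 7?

2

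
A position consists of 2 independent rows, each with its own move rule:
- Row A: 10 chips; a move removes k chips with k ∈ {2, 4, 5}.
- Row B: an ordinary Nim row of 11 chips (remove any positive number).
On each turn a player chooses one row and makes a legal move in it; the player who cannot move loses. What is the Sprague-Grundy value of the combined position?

Grundy values for row A (subtraction set {2, 4, 5}):
k:     0  1  2  3  4  5  6  7  8  9 10
g(k):  0  0  1  1  2  2  3  0  0  1  1
So g(10) = 1.
Row B is a plain Nim row of size 11, so its Grundy value is 11.
By the Sprague-Grundy theorem, the Grundy value of a sum of independent games is the XOR of the component values.
Combined value = 1 ⊕ 11 = 10.

10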